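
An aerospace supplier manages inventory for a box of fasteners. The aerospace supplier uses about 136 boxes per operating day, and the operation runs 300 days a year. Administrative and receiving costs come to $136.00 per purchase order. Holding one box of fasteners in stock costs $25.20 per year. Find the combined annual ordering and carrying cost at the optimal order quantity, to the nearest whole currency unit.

Annual demand D = 136 × 300 = 40,800.
Q* = √(2DS/H) = √(2 × 40,800 × 136 / 25.2) ≈ 663.61.
At the optimum the two cost components are equal, so total cost = 2·(Q*/2)H = Q*·H.
Minimum total = √(2DSH) = √(2 × 40,800 × 136 × 25.2) ≈ 16723.024.

TC* ≈ $16,723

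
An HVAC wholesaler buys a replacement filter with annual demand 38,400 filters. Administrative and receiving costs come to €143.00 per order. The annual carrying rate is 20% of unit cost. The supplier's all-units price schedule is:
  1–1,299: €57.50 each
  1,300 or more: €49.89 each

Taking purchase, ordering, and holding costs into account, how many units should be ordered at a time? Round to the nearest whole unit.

Q* ≈ 1,300 filters

Holding cost per unit per year at price C is H = 0.20·C.
Candidates are each tier's EOQ (if it falls in that tier) and each price-break quantity.
EOQ at €57.50 = 977.2 (feasible in tier 1): TC = 38,400×€57.50 + (38,400/977.2)×143 + (977.2/2)×0.20×€57.50 = €2,219,238.22.
EOQ at €49.89 = 1049.1 < 1300, so use break Q=1300: TC = 38,400×€49.89 + (38,400/1300.0)×143 + (1300.0/2)×0.20×€49.89 = €1,926,485.70.
Lowest total cost is €1,926,485.70 at Q = 1300.0.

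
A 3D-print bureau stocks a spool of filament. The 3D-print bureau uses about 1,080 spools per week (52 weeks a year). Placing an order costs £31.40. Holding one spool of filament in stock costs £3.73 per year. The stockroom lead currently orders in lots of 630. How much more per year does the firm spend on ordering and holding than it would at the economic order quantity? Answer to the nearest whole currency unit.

Extra cost ≈ £347 per year

Annual demand D = 1,080 × 52 = 56,160.
EOQ = √(2DS/H) = √(2 × 56,160 × 31.4 / 3.73) ≈ 972.39.
Cost at Q* = (D/Q*)S + (Q*/2)H = √(2DSH) ≈ £3,627.00.
Cost at Q = 630: (56,160/630)×31.4 + (630/2)×3.73 = £2,799.09 + £1,174.95 = £3,974.04.
Excess = £3,974.04 − £3,627.00 = £347.03.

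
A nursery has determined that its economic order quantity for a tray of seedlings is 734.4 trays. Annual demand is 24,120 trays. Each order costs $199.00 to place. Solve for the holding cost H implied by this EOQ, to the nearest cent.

H ≈ $17.80

The basic EOQ model gives Q* = √(2DS/H); rearrange for the unknown.
From Q* = √(2DS/H): H = 2DS / Q*² = 2 × 24,120 × 199 / 734.4² = 17.7990.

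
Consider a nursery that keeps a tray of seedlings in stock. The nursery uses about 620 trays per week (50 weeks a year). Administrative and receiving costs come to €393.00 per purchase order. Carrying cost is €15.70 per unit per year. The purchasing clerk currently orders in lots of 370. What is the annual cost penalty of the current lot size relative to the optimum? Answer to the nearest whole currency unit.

Extra cost ≈ €16,273 per year

Annual demand D = 620 × 50 = 31,000.
EOQ = √(2DS/H) = √(2 × 31,000 × 393 / 15.7) ≈ 1245.78.
Cost at Q* = (D/Q*)S + (Q*/2)H = √(2DSH) ≈ €19,558.79.
Cost at Q = 370: (31,000/370)×393 + (370/2)×15.7 = €32,927.03 + €2,904.50 = €35,831.53.
Excess = €35,831.53 − €19,558.79 = €16,272.74.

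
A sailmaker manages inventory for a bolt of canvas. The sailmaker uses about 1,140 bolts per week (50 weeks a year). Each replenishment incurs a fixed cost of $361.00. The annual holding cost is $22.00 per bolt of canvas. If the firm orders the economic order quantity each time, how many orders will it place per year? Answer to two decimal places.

N ≈ 41.68 orders per year

Annual demand D = 1,140 × 50 = 57,000.
Q* = √(2DS/H) = √(2 × 57,000 × 361 / 22) ≈ 1367.71.
Orders per year = D / Q* = 57,000 / 1367.71 ≈ 41.675.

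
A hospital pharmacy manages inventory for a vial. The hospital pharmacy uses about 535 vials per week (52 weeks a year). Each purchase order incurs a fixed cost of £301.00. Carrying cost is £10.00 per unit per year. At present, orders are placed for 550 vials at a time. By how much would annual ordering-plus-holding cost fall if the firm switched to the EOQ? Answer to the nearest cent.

Extra cost ≈ £5,033.86 per year

Annual demand D = 535 × 52 = 27,820.
EOQ = √(2DS/H) = √(2 × 27,820 × 301 / 10) ≈ 1294.13.
Cost at Q* = (D/Q*)S + (Q*/2)H = √(2DSH) ≈ £12,941.27.
Cost at Q = 550: (27,820/550)×301 + (550/2)×10 = £15,225.13 + £2,750.00 = £17,975.13.
Excess = £17,975.13 − £12,941.27 = £5,033.86.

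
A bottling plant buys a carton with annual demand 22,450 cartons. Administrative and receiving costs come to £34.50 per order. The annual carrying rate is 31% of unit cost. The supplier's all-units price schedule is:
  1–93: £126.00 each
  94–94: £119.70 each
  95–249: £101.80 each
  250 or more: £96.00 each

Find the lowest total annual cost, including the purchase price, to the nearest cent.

TC* ≈ £2,162,018.10

Holding cost per unit per year at price C is H = 0.31·C.
Candidates are each tier's EOQ (if it falls in that tier) and each price-break quantity.
Tier 1 (£126.00): EOQ = 199.1 exceeds tier's upper bound 93, so this tier is dominated.
Tier 2 (£119.70): EOQ = 204.3 exceeds tier's upper bound 94, so this tier is dominated.
EOQ at £101.80 = 221.6 (feasible in tier 3): TC = 22,450×£101.80 + (22,450/221.6)×34.5 + (221.6/2)×0.31×£101.80 = £2,292,401.78.
EOQ at £96.00 = 228.1 < 250, so use break Q=250: TC = 22,450×£96.00 + (22,450/250.0)×34.5 + (250.0/2)×0.31×£96.00 = £2,162,018.10.
Lowest total cost among the candidates is at Q = 250.0.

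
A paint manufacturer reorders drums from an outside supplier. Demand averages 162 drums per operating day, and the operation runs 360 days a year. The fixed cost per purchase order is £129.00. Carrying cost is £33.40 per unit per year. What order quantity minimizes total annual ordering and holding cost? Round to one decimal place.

Annual demand D = 162 × 360 = 58,320.
EOQ = √(2DS / H) = √(2 × 58,320 × 129 / 33.4).
= √(15,046,560 / 33.4) = √450,495.8084 ≈ 671.190.

Q* ≈ 671.2 drums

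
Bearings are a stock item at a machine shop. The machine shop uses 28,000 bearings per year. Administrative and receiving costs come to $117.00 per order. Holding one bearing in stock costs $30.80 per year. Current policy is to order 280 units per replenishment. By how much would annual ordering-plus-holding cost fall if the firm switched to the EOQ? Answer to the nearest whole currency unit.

EOQ = √(2DS/H) = √(2 × 28,000 × 117 / 30.8) ≈ 461.22.
Cost at Q* = (D/Q*)S + (Q*/2)H = √(2DSH) ≈ $14,205.69.
Cost at Q = 280: (28,000/280)×117 + (280/2)×30.8 = $11,700.00 + $4,312.00 = $16,012.00.
Excess = $16,012.00 − $14,205.69 = $1,806.31.

Extra cost ≈ $1,806 per year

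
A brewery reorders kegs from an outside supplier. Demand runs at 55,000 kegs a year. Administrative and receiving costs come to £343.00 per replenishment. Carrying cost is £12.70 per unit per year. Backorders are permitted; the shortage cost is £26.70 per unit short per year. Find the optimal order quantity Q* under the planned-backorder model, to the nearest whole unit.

With planned backorders, Q* = √(2DS/H) · √((H+B)/B).
√(2DS/H) = √(2 × 55,000 × 343 / 12.7) = 1723.620.
√((H+B)/B) = √((12.7+26.7)/26.7) = 1.2148.
Q* ≈ 2093.794.

Q* ≈ 2,094 kegs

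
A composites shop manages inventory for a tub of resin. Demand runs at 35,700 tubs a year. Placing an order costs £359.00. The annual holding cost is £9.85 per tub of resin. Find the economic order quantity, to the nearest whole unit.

Q* ≈ 1,613 tubs

EOQ = √(2DS / H) = √(2 × 35,700 × 359 / 9.85).
= √(25,632,600 / 9.85) = √2,602,294.4162 ≈ 1613.163.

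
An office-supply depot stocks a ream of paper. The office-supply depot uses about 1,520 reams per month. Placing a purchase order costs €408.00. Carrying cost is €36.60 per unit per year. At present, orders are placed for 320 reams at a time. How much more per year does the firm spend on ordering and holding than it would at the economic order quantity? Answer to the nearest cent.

Annual demand D = 1,520 × 12 = 18,240.
EOQ = √(2DS/H) = √(2 × 18,240 × 408 / 36.6) ≈ 637.70.
Cost at Q* = (D/Q*)S + (Q*/2)H = √(2DSH) ≈ €23,339.85.
Cost at Q = 320: (18,240/320)×408 + (320/2)×36.6 = €23,256.00 + €5,856.00 = €29,112.00.
Excess = €29,112.00 − €23,339.85 = €5,772.15.

Extra cost ≈ €5,772.15 per year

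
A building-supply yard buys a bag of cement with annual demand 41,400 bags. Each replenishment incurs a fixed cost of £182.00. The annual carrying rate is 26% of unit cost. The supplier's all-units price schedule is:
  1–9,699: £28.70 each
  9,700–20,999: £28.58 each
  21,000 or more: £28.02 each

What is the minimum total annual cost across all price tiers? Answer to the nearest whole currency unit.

TC* ≈ £1,198,784

Holding cost per unit per year at price C is H = 0.26·C.
For each price level, check whether its EOQ is feasible; otherwise the best quantity at that price is the breakpoint.
EOQ at £28.70 = 1421.1 (feasible in tier 1): TC = 41,400×£28.70 + (41,400/1421.1)×182 + (1421.1/2)×0.26×£28.70 = £1,198,784.21.
EOQ at £28.58 = 1424.1 < 9700, so use break Q=9700: TC = 41,400×£28.58 + (41,400/9700.0)×182 + (9700.0/2)×0.26×£28.58 = £1,220,028.16.
EOQ at £28.02 = 1438.2 < 21000, so use break Q=21000: TC = 41,400×£28.02 + (41,400/21000.0)×182 + (21000.0/2)×0.26×£28.02 = £1,236,881.40.
Lowest total cost among the candidates is at Q = 1421.1.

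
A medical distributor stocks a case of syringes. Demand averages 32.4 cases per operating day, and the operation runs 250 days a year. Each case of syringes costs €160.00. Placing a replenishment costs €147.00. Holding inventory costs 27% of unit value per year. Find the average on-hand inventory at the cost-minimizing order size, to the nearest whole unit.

Average inventory ≈ 117 cases

Annual demand D = 32.4 × 250 = 8,100.
Holding cost H = 0.27 × €160.00 = €43.2000 per unit per year.
The optimal lot size = √(2DS/H) = √(2 × 8,100 × 147 / 43.2) ≈ 234.79.
Average inventory = Q*/2 ≈ 234.79 / 2 = 117.394.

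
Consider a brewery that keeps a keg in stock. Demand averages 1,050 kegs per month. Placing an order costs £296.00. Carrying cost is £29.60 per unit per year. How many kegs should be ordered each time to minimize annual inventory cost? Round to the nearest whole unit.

Q* ≈ 502 kegs

Annual demand D = 1,050 × 12 = 12,600.
EOQ = √(2DS / H) = √(2 × 12,600 × 296 / 29.6).
= √(7,459,200 / 29.6) = √252,000 ≈ 501.996.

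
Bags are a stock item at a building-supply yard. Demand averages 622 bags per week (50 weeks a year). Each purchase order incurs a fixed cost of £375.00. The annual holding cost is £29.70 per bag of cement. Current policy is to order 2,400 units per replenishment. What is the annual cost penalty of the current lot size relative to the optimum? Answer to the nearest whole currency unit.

Annual demand D = 622 × 50 = 31,100.
EOQ = √(2DS/H) = √(2 × 31,100 × 375 / 29.7) ≈ 886.20.
Cost at Q* = (D/Q*)S + (Q*/2)H = √(2DSH) ≈ £26,320.19.
Cost at Q = 2,400: (31,100/2,400)×375 + (2,400/2)×29.7 = £4,859.38 + £35,640.00 = £40,499.38.
Excess = £40,499.38 − £26,320.19 = £14,179.18.

Extra cost ≈ £14,179 per year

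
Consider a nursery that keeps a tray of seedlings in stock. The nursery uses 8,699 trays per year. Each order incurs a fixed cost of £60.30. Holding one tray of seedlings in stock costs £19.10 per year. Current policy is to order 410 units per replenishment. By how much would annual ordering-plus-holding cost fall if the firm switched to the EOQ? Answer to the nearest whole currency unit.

EOQ = √(2DS/H) = √(2 × 8,699 × 60.3 / 19.1) ≈ 234.36.
Cost at Q* = (D/Q*)S + (Q*/2)H = √(2DSH) ≈ £4,476.36.
Cost at Q = 410: (8,699/410)×60.3 + (410/2)×19.1 = £1,279.39 + £3,915.50 = £5,194.89.
Excess = £5,194.89 − £4,476.36 = £718.53.

Extra cost ≈ £719 per year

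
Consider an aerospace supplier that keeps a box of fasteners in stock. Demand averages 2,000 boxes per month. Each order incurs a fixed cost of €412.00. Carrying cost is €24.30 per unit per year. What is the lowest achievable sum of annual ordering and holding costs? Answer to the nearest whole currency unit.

Annual demand D = 2,000 × 12 = 24,000.
The optimal lot size = √(2DS/H) = √(2 × 24,000 × 412 / 24.3) ≈ 902.12.
At the optimum the two cost components are equal, so total cost = 2·(Q*/2)H = Q*·H.
Minimum total = √(2DSH) = √(2 × 24,000 × 412 × 24.3) ≈ 21921.606.

TC* ≈ €21,922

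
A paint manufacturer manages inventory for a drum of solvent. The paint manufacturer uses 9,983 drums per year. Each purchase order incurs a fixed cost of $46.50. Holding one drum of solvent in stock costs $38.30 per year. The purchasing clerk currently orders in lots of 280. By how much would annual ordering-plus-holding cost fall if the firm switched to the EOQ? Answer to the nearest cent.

EOQ = √(2DS/H) = √(2 × 9,983 × 46.5 / 38.3) ≈ 155.69.
Cost at Q* = (D/Q*)S + (Q*/2)H = √(2DSH) ≈ $5,963.09.
Cost at Q = 280: (9,983/280)×46.5 + (280/2)×38.3 = $1,657.89 + $5,362.00 = $7,019.89.
Excess = $7,019.89 − $5,963.09 = $1,056.80.

Extra cost ≈ $1,056.80 per year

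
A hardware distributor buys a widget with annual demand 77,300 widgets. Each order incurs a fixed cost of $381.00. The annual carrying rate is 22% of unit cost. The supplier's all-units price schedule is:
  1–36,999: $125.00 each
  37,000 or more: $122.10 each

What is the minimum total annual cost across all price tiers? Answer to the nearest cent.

TC* ≈ $9,702,747.01

Holding cost per unit per year at price C is H = 0.22·C.
For each price level, check whether its EOQ is feasible; otherwise the best quantity at that price is the breakpoint.
EOQ at $125.00 = 1463.5 (feasible in tier 1): TC = 77,300×$125.00 + (77,300/1463.5)×381 + (1463.5/2)×0.22×$125.00 = $9,702,747.01.
EOQ at $122.10 = 1480.8 < 37000, so use break Q=37000: TC = 77,300×$122.10 + (77,300/37000.0)×381 + (37000.0/2)×0.22×$122.10 = $9,936,072.98.
Lowest total cost among the candidates is at Q = 1463.5.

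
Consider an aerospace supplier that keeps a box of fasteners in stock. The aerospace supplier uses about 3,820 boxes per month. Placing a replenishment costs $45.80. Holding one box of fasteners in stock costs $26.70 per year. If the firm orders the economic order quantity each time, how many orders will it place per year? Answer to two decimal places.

Annual demand D = 3,820 × 12 = 45,840.
The optimal lot size = √(2DS/H) = √(2 × 45,840 × 45.8 / 26.7) ≈ 396.57.
Orders per year = D / Q* = 45,840 / 396.57 ≈ 115.593.

N ≈ 115.59 orders per year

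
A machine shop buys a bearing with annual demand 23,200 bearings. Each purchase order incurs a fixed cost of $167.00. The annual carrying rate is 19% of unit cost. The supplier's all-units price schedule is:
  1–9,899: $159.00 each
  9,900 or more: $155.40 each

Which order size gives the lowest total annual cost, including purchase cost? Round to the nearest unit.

Q* ≈ 506 bearings

Holding cost per unit per year at price C is H = 0.19·C.
For each price level, check whether its EOQ is feasible; otherwise the best quantity at that price is the breakpoint.
EOQ at $159.00 = 506.5 (feasible in tier 1): TC = 23,200×$159.00 + (23,200/506.5)×167 + (506.5/2)×0.19×$159.00 = $3,704,100.04.
EOQ at $155.40 = 512.3 < 9900, so use break Q=9900: TC = 23,200×$155.40 + (23,200/9900.0)×167 + (9900.0/2)×0.19×$155.40 = $3,751,825.05.
Lowest total cost is $3,704,100.04 at Q = 506.5.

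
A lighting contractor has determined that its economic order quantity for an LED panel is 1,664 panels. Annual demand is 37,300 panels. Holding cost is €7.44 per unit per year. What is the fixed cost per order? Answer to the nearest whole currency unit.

The basic EOQ model gives Q* = √(2DS/H); rearrange for the unknown.
From Q* = √(2DS/H): S = Q*²H / (2D) = 1,664² × 7.44 / (2 × 37,300) = 276.1473.

S ≈ €276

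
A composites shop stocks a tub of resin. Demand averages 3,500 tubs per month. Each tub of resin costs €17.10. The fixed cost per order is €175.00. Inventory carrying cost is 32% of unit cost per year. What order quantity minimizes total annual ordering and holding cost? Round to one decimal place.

Q* ≈ 1,639.0 tubs

Annual demand D = 3,500 × 12 = 42,000.
Holding cost H = 0.32 × €17.10 = €5.4720 per unit per year.
EOQ = √(2DS / H) = √(2 × 42,000 × 175 / 5.472).
= √(14,700,000 / 5.472) = √2,686,403.5088 ≈ 1639.025.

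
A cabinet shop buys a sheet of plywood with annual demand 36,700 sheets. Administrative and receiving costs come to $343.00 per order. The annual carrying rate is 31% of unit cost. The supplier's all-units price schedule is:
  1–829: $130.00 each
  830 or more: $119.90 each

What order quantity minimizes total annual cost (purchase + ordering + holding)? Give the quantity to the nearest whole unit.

Q* ≈ 830 sheets

Holding cost per unit per year at price C is H = 0.31·C.
For each price level, check whether its EOQ is feasible; otherwise the best quantity at that price is the breakpoint.
EOQ at $130.00 = 790.4 (feasible in tier 1): TC = 36,700×$130.00 + (36,700/790.4)×343 + (790.4/2)×0.31×$130.00 = $4,802,852.80.
EOQ at $119.90 = 823.0 < 830, so use break Q=830: TC = 36,700×$119.90 + (36,700/830.0)×343 + (830.0/2)×0.31×$119.90 = $4,430,921.52.
Lowest total cost is $4,430,921.52 at Q = 830.0.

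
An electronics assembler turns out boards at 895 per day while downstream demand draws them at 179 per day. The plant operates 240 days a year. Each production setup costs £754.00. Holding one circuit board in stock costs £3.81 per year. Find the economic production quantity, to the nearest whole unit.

Q* ≈ 4,610 boards

Annual demand D = 179 × 240 = 42,960.
Production build-up factor (1 − d/p) = 1 − 179/895 = 0.8000.
Q* = √(2DS / (H(1 − d/p))) = √(2 × 42,960 × 754 / (3.81 × 0.8000)).
= √(64,783,680 / 3.048) ≈ 4610.259.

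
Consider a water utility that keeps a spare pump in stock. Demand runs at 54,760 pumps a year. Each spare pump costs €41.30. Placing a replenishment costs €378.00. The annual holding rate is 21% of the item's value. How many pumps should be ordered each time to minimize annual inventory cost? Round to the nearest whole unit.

Holding cost H = 0.21 × €41.30 = €8.6730 per unit per year.
EOQ = √(2DS / H) = √(2 × 54,760 × 378 / 8.673).
= √(41,398,560 / 8.673) = √4,773,268.7651 ≈ 2184.781.

Q* ≈ 2,185 pumps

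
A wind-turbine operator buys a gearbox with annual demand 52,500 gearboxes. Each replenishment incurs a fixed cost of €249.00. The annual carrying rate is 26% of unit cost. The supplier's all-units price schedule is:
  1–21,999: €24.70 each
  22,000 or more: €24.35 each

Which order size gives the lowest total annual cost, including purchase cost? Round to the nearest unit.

Holding cost per unit per year at price C is H = 0.26·C.
Candidates are each tier's EOQ (if it falls in that tier) and each price-break quantity.
EOQ at €24.70 = 2017.7 (feasible in tier 1): TC = 52,500×€24.70 + (52,500/2017.7)×249 + (2017.7/2)×0.26×€24.70 = €1,309,707.75.
EOQ at €24.35 = 2032.2 < 22000, so use break Q=22000: TC = 52,500×€24.35 + (52,500/22000.0)×249 + (22000.0/2)×0.26×€24.35 = €1,348,610.20.
Lowest total cost is €1,309,707.75 at Q = 2017.7.

Q* ≈ 2,018 gearboxes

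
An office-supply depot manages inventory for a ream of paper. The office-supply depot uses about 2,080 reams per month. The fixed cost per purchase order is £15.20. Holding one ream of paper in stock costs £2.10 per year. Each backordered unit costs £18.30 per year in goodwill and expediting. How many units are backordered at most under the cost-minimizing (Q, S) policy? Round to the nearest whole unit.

Annual demand D = 2,080 × 12 = 24,960.
With planned backorders, Q* = √(2DS/H) · √((H+B)/B).
√(2DS/H) = √(2 × 24,960 × 15.2 / 2.1) = 601.104.
√((H+B)/B) = √((2.1+18.3)/18.3) = 1.0558.
Q* ≈ 634.657.
S* = Q* · H/(H+B) = 634.657 × 2.1/20.4 ≈ 65.332.

S* ≈ 65 reams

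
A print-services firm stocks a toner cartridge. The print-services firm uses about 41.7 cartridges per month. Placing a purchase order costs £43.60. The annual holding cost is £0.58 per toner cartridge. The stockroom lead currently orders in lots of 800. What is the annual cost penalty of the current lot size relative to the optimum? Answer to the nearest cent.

Extra cost ≈ £100.19 per year

Annual demand D = 41.7 × 12 = 500.4.
EOQ = √(2DS/H) = √(2 × 500.4 × 43.6 / 0.58) ≈ 274.29.
Cost at Q* = (D/Q*)S + (Q*/2)H = √(2DSH) ≈ £159.09.
Cost at Q = 800: (500.4/800)×43.6 + (800/2)×0.58 = £27.27 + £232.00 = £259.27.
Excess = £259.27 − £159.09 = £100.19.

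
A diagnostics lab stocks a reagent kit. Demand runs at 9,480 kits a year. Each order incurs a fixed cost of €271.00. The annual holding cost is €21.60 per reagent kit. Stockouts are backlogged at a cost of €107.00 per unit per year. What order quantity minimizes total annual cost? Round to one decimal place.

With planned backorders, Q* = √(2DS/H) · √((H+B)/B).
√(2DS/H) = √(2 × 9,480 × 271 / 21.6) = 487.727.
√((H+B)/B) = √((21.6+107)/107) = 1.0963.
Q* ≈ 534.694.

Q* ≈ 534.7 kits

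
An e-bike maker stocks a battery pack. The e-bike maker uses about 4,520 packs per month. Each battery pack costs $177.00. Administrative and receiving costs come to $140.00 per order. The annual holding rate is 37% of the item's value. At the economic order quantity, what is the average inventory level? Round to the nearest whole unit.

Average inventory ≈ 241 packs

Annual demand D = 4,520 × 12 = 54,240.
Holding cost H = 0.37 × $177.00 = $65.4900 per unit per year.
The optimal lot size = √(2DS/H) = √(2 × 54,240 × 140 / 65.49) ≈ 481.56.
Average inventory = Q*/2 ≈ 481.56 / 2 = 240.781.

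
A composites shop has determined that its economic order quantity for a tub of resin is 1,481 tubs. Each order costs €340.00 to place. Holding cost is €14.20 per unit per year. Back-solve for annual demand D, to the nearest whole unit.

Invert the EOQ relation Q*² = 2DS/H.
From Q* = √(2DS/H): D = Q*²H / (2S) = 1,481² × 14.2 / (2 × 340) = 45802.539.

D ≈ 45,803 tubs per year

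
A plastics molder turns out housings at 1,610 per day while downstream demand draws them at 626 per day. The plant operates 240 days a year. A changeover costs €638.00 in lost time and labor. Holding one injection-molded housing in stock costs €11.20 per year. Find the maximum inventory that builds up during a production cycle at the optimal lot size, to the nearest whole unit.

Annual demand D = 626 × 240 = 150,240.
Production build-up factor (1 − d/p) = 1 − 626/1,610 = 0.6112.
Q* = √(2DS / (H(1 − d/p))) = √(2 × 150,240 × 638 / (11.2 × 0.6112)).
= √(191,706,240 / 6.8452) ≈ 5292.057.
Maximum inventory = Q*(1 − d/p) = 5292.057 × 0.6112 ≈ 3234.400.

I_max ≈ 3,234 housings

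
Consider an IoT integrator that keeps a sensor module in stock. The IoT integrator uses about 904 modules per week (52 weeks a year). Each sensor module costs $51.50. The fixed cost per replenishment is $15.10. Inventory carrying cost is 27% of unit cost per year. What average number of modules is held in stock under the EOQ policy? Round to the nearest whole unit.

Annual demand D = 904 × 52 = 47,008.
Holding cost H = 0.27 × $51.50 = $13.9050 per unit per year.
EOQ = √(2DS/H) = √(2 × 47,008 × 15.1 / 13.905) ≈ 319.52.
Average inventory = Q*/2 ≈ 319.52 / 2 = 159.762.

Average inventory ≈ 160 modules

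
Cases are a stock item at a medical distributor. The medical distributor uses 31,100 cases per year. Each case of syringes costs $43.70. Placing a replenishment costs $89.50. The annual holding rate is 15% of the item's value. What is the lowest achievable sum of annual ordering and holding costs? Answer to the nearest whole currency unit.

Holding cost H = 0.15 × $43.70 = $6.5550 per unit per year.
Q* = √(2DS/H) = √(2 × 31,100 × 89.5 / 6.555) ≈ 921.55.
At the optimum the two cost components are equal, so total cost = 2·(Q*/2)H = Q*·H.
Minimum total = √(2DSH) = √(2 × 31,100 × 89.5 × 6.555) ≈ 6040.781.

TC* ≈ $6,041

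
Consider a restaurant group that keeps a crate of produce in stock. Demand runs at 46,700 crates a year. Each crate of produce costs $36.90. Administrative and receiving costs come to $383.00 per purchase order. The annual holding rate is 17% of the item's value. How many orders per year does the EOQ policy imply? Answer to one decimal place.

Holding cost H = 0.17 × $36.90 = $6.2730 per unit per year.
The optimal lot size = √(2DS/H) = √(2 × 46,700 × 383 / 6.273) ≈ 2388.00.
Orders per year = D / Q* = 46,700 / 2388.00 ≈ 19.556.

N ≈ 19.6 orders per year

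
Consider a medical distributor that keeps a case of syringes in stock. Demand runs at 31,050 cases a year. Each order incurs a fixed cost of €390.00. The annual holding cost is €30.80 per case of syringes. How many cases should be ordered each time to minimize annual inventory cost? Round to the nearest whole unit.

Q* ≈ 887 cases

EOQ = √(2DS / H) = √(2 × 31,050 × 390 / 30.8).
= √(24,219,000 / 30.8) = √786,331.1688 ≈ 886.753.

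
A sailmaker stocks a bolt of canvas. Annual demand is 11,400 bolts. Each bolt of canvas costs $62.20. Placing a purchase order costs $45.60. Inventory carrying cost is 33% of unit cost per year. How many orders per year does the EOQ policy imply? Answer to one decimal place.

Holding cost H = 0.33 × $62.20 = $20.5260 per unit per year.
Q* = √(2DS/H) = √(2 × 11,400 × 45.6 / 20.526) ≈ 225.06.
Orders per year = D / Q* = 11,400 / 225.06 ≈ 50.653.

N ≈ 50.7 orders per year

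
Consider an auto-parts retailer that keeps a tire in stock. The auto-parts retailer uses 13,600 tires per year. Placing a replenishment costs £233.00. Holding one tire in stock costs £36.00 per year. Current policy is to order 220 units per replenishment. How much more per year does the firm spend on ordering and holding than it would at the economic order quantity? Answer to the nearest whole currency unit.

EOQ = √(2DS/H) = √(2 × 13,600 × 233 / 36) ≈ 419.58.
Cost at Q* = (D/Q*)S + (Q*/2)H = √(2DSH) ≈ £15,104.75.
Cost at Q = 220: (13,600/220)×233 + (220/2)×36 = £14,403.64 + £3,960.00 = £18,363.64.
Excess = £18,363.64 − £15,104.75 = £3,258.88.

Extra cost ≈ £3,259 per year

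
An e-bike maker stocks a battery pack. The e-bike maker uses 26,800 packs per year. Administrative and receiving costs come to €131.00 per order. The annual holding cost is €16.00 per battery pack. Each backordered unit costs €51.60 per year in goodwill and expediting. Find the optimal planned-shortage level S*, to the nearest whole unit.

With planned backorders, Q* = √(2DS/H) · √((H+B)/B).
√(2DS/H) = √(2 × 26,800 × 131 / 16) = 662.458.
√((H+B)/B) = √((16+51.6)/51.6) = 1.1446.
Q* ≈ 758.240.
S* = Q* · H/(H+B) = 758.240 × 16/67.6 ≈ 179.465.

S* ≈ 179 packs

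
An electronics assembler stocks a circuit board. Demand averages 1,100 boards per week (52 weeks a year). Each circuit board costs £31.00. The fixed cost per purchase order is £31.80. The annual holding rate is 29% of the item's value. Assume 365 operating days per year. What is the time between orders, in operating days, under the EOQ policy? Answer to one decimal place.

T ≈ 4.1 days

Annual demand D = 1,100 × 52 = 57,200.
Holding cost H = 0.29 × £31.00 = £8.9900 per unit per year.
Q* = √(2DS/H) = √(2 × 57,200 × 31.8 / 8.99) ≈ 636.13.
Cycle time = Q*/D × 365 = 636.13 / 57,200 × 365 ≈ 4.059 days.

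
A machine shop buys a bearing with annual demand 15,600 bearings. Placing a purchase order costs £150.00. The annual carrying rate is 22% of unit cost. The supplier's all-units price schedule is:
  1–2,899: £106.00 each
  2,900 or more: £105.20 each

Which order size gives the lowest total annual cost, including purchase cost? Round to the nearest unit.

Q* ≈ 448 bearings

Holding cost per unit per year at price C is H = 0.22·C.
Evaluate total cost at each tier's feasible EOQ or, if the EOQ is below the tier, at the tier's minimum quantity.
EOQ at £106.00 = 448.0 (feasible in tier 1): TC = 15,600×£106.00 + (15,600/448.0)×150 + (448.0/2)×0.22×£106.00 = £1,664,046.89.
EOQ at £105.20 = 449.7 < 2900, so use break Q=2900: TC = 15,600×£105.20 + (15,600/2900.0)×150 + (2900.0/2)×0.22×£105.20 = £1,675,485.70.
Lowest total cost is £1,664,046.89 at Q = 448.0.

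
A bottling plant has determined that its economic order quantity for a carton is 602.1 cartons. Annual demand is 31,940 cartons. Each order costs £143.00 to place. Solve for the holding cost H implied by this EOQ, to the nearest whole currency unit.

H ≈ £25

The basic EOQ model gives Q* = √(2DS/H); rearrange for the unknown.
From Q* = √(2DS/H): H = 2DS / Q*² = 2 × 31,940 × 143 / 602.1² = 25.1979.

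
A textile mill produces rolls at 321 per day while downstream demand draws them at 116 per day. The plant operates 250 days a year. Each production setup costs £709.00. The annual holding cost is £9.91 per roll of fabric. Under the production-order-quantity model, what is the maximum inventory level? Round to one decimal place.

Annual demand D = 116 × 250 = 29,000.
Production build-up factor (1 − d/p) = 1 − 116/321 = 0.6386.
Q* = √(2DS / (H(1 − d/p))) = √(2 × 29,000 × 709 / (9.91 × 0.6386)).
= √(41,122,000 / 6.3288) ≈ 2549.035.
Maximum inventory = Q*(1 − d/p) = 2549.035 × 0.6386 ≈ 1627.889.

I_max ≈ 1,627.9 rolls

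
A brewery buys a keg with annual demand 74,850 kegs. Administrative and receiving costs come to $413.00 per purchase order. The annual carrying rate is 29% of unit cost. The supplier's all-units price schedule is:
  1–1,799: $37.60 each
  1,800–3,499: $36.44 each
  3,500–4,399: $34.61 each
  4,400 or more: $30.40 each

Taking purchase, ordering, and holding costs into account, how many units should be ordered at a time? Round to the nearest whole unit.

Q* ≈ 4,400 kegs

Holding cost per unit per year at price C is H = 0.29·C.
Evaluate total cost at each tier's feasible EOQ or, if the EOQ is below the tier, at the tier's minimum quantity.
Tier 1 ($37.60): EOQ = 2381.2 exceeds tier's upper bound 1799, so this tier is dominated.
EOQ at $36.44 = 2418.8 (feasible in tier 2): TC = 74,850×$36.44 + (74,850/2418.8)×413 + (2418.8/2)×0.29×$36.44 = $2,753,094.78.
EOQ at $34.61 = 2481.9 < 3500, so use break Q=3500: TC = 74,850×$34.61 + (74,850/3500.0)×413 + (3500.0/2)×0.29×$34.61 = $2,616,955.38.
EOQ at $30.40 = 2648.2 < 4400, so use break Q=4400: TC = 74,850×$30.40 + (74,850/4400.0)×413 + (4400.0/2)×0.29×$30.40 = $2,301,860.89.
Lowest total cost is $2,301,860.89 at Q = 4400.0.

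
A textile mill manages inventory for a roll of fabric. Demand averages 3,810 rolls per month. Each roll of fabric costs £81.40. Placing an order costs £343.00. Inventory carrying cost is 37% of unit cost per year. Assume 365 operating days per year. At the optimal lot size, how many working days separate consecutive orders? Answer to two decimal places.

T ≈ 8.15 days

Annual demand D = 3,810 × 12 = 45,720.
Holding cost H = 0.37 × £81.40 = £30.1180 per unit per year.
The optimal lot size = √(2DS/H) = √(2 × 45,720 × 343 / 30.118) ≈ 1020.47.
Cycle time = Q*/D × 365 = 1020.47 / 45,720 × 365 ≈ 8.147 days.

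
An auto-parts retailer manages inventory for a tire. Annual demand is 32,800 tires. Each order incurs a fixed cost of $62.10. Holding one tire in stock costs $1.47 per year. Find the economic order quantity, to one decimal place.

Q* ≈ 1,664.7 tires

EOQ = √(2DS / H) = √(2 × 32,800 × 62.1 / 1.47).
= √(4,073,760 / 1.47) = √2,771,265.3061 ≈ 1664.712.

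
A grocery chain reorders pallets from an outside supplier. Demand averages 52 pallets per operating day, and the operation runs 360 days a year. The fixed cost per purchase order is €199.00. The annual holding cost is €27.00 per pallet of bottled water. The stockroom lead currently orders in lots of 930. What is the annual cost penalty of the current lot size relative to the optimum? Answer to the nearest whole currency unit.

Extra cost ≈ €2,377 per year

Annual demand D = 52 × 360 = 18,720.
EOQ = √(2DS/H) = √(2 × 18,720 × 199 / 27) ≈ 525.31.
Cost at Q* = (D/Q*)S + (Q*/2)H = √(2DSH) ≈ €14,183.27.
Cost at Q = 930: (18,720/930)×199 + (930/2)×27 = €4,005.68 + €12,555.00 = €16,560.68.
Excess = €16,560.68 − €14,183.27 = €2,377.41.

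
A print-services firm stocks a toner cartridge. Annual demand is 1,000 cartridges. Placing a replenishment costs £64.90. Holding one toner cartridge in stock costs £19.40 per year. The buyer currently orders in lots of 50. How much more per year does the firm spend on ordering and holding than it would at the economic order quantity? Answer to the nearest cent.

Extra cost ≈ £196.14 per year

EOQ = √(2DS/H) = √(2 × 1,000 × 64.9 / 19.4) ≈ 81.80.
Cost at Q* = (D/Q*)S + (Q*/2)H = √(2DSH) ≈ £1,586.86.
Cost at Q = 50: (1,000/50)×64.9 + (50/2)×19.4 = £1,298.00 + £485.00 = £1,783.00.
Excess = £1,783.00 − £1,586.86 = £196.14.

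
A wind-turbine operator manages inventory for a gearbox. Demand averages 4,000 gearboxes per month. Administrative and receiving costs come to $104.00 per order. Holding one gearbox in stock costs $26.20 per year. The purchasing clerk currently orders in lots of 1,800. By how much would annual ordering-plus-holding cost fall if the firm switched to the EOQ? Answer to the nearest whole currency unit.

Annual demand D = 4,000 × 12 = 48,000.
EOQ = √(2DS/H) = √(2 × 48,000 × 104 / 26.2) ≈ 617.31.
Cost at Q* = (D/Q*)S + (Q*/2)H = √(2DSH) ≈ $16,173.46.
Cost at Q = 1,800: (48,000/1,800)×104 + (1,800/2)×26.2 = $2,773.33 + $23,580.00 = $26,353.33.
Excess = $26,353.33 − $16,173.46 = $10,179.87.

Extra cost ≈ $10,180 per year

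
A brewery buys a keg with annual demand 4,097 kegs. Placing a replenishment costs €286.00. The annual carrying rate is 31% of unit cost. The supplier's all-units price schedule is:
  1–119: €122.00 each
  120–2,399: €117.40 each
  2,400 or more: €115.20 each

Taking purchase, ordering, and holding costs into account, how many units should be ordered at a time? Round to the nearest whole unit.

Q* ≈ 254 kegs

Holding cost per unit per year at price C is H = 0.31·C.
For each price level, check whether its EOQ is feasible; otherwise the best quantity at that price is the breakpoint.
Tier 1 (€122.00): EOQ = 248.9 exceeds tier's upper bound 119, so this tier is dominated.
EOQ at €117.40 = 253.8 (feasible in tier 2): TC = 4,097×€117.40 + (4,097/253.8)×286 + (253.8/2)×0.31×€117.40 = €490,222.99.
EOQ at €115.20 = 256.2 < 2400, so use break Q=2400: TC = 4,097×€115.20 + (4,097/2400.0)×286 + (2400.0/2)×0.31×€115.20 = €515,317.03.
Lowest total cost is €490,222.99 at Q = 253.8.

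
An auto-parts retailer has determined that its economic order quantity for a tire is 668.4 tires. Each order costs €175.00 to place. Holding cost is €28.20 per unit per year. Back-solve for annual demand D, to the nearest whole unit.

The basic EOQ model gives Q* = √(2DS/H); rearrange for the unknown.
From Q* = √(2DS/H): D = Q*²H / (2S) = 668.4² × 28.2 / (2 × 175) = 35995.975.

D ≈ 35,996 tires per year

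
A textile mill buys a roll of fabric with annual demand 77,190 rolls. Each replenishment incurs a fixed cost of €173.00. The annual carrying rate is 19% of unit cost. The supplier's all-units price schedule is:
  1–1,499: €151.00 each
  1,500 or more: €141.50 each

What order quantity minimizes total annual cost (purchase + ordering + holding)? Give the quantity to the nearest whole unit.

Q* ≈ 1,500 rolls

Holding cost per unit per year at price C is H = 0.19·C.
Evaluate total cost at each tier's feasible EOQ or, if the EOQ is below the tier, at the tier's minimum quantity.
EOQ at €151.00 = 964.8 (feasible in tier 1): TC = 77,190×€151.00 + (77,190/964.8)×173 + (964.8/2)×0.19×€151.00 = €11,683,371.13.
EOQ at €141.50 = 996.7 < 1500, so use break Q=1500: TC = 77,190×€141.50 + (77,190/1500.0)×173 + (1500.0/2)×0.19×€141.50 = €10,951,451.33.
Lowest total cost is €10,951,451.33 at Q = 1500.0.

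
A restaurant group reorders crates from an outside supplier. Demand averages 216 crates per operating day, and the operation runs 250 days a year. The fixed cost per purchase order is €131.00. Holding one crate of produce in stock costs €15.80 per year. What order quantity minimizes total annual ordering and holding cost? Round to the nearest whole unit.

Annual demand D = 216 × 250 = 54,000.
EOQ = √(2DS / H) = √(2 × 54,000 × 131 / 15.8).
= √(14,148,000 / 15.8) = √895,443.038 ≈ 946.279.

Q* ≈ 946 crates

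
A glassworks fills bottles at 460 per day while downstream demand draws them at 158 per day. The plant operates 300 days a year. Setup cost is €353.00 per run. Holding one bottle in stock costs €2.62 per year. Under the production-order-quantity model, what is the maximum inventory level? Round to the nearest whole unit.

I_max ≈ 2,896 bottles

Annual demand D = 158 × 300 = 47,400.
Production build-up factor (1 − d/p) = 1 − 158/460 = 0.6565.
Q* = √(2DS / (H(1 − d/p))) = √(2 × 47,400 × 353 / (2.62 × 0.6565)).
= √(33,464,400 / 1.7201) ≈ 4410.789.
Maximum inventory = Q*(1 − d/p) = 4410.789 × 0.6565 ≈ 2895.779.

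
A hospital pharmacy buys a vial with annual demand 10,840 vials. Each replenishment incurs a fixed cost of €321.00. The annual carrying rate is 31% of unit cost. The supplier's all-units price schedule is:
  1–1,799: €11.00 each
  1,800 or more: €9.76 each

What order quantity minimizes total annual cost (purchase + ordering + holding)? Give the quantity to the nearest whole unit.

Holding cost per unit per year at price C is H = 0.31·C.
Evaluate total cost at each tier's feasible EOQ or, if the EOQ is below the tier, at the tier's minimum quantity.
EOQ at €11.00 = 1428.6 (feasible in tier 1): TC = 10,840×€11.00 + (10,840/1428.6)×321 + (1428.6/2)×0.31×€11.00 = €124,111.46.
EOQ at €9.76 = 1516.6 < 1800, so use break Q=1800: TC = 10,840×€9.76 + (10,840/1800.0)×321 + (1800.0/2)×0.31×€9.76 = €110,454.57.
Lowest total cost is €110,454.57 at Q = 1800.0.

Q* ≈ 1,800 vials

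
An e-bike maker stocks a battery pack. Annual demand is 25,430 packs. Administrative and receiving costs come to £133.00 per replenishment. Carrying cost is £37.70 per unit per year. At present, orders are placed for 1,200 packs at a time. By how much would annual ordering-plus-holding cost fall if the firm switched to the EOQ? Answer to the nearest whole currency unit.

Extra cost ≈ £9,469 per year

EOQ = √(2DS/H) = √(2 × 25,430 × 133 / 37.7) ≈ 423.59.
Cost at Q* = (D/Q*)S + (Q*/2)H = √(2DSH) ≈ £15,969.26.
Cost at Q = 1,200: (25,430/1,200)×133 + (1,200/2)×37.7 = £2,818.49 + £22,620.00 = £25,438.49.
Excess = £25,438.49 − £15,969.26 = £9,469.24.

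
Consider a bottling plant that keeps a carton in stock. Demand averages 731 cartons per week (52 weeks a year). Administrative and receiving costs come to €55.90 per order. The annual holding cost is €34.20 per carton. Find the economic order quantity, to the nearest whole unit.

Annual demand D = 731 × 52 = 38,012.
EOQ = √(2DS / H) = √(2 × 38,012 × 55.9 / 34.2).
= √(4,249,741.6 / 34.2) = √124,261.4503 ≈ 352.507.

Q* ≈ 353 cartons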